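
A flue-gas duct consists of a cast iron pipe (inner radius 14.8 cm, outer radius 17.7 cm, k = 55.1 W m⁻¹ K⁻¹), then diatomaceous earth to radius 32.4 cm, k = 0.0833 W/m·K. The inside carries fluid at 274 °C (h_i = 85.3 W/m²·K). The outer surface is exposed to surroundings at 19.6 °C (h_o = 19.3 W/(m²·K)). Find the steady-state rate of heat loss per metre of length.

Q' = 213 W/m

Treat each layer as a resistance in series:
  R'_conv,in = 1/(2πr h) = 1/(2π·0.148·85.3) = 0.01261 m·K/W
  R'_cast iron = ln(0.177/0.148)/(2πk) = 0.1789/(2π·55.1) = 5.169×10^-4 m·K/W
  R'_diatomaceous earth = ln(0.324/0.177)/(2πk) = 0.6046/(2π·0.0833) = 1.155 m·K/W
  R'_conv,out = 1/(2πr h) = 1/(2π·0.324·19.3) = 0.02545 m·K/W
ΣR = 0.01261 + 5.169×10^-4 + 1.155 + 0.02545 = 1.194 m·K/W
Q' = ΔT/ΣR = (274 °C − 19.6 °C)/1.194 = 213 W/m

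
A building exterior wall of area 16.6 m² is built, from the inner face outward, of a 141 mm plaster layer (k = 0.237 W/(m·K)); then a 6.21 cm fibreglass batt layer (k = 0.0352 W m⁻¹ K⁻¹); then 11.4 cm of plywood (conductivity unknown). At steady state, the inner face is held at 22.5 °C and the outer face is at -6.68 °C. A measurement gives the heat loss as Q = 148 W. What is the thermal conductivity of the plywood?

ΣR = ΔT/Q = |22.5 − -6.68|/148 = 0.1972 K/W
Known resistances:
  R_plaster = L/(kA) = 0.141/(0.237·16.6) = 0.03584 K/W
  R_fibreglass batt = L/(kA) = 0.0621/(0.0352·16.6) = 0.1063 K/W
R_plywood = ΣR − ΣR_known = 0.1972 − 0.1421 = 0.05510 K/W
L/(kA) = 0.05510 ⇒ k = 0.114/(0.05510·16.6) = 0.125 W/m·K

k = 0.125 W/m·K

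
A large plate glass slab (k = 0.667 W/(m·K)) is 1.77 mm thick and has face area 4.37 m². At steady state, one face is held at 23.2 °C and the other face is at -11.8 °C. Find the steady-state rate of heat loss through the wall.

Q = 57600 W

Q = kA·ΔT/L = 0.667 × 4.37 × |23.2 °C − -11.8 °C| / 0.00177 = 57600 W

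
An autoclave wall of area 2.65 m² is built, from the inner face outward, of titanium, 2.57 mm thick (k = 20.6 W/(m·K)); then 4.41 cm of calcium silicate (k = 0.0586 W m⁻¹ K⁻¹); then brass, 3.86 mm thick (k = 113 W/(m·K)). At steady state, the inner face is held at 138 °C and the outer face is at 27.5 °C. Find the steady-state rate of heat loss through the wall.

Resistance network (inner→outer):
  R_titanium = L/(kA) = 0.00257/(20.6·2.65) = 4.708×10^-5 K/W
  R_calcium silicate = L/(kA) = 0.0441/(0.0586·2.65) = 0.2840 K/W
  R_brass = L/(kA) = 0.00386/(113·2.65) = 1.289×10^-5 K/W
ΣR = 4.708×10^-5 + 0.2840 + 1.289×10^-5 = 0.2841 K/W
Q = ΔT/ΣR = (138 °C − 27.5 °C)/0.2841 = 389 W

Q = 389 W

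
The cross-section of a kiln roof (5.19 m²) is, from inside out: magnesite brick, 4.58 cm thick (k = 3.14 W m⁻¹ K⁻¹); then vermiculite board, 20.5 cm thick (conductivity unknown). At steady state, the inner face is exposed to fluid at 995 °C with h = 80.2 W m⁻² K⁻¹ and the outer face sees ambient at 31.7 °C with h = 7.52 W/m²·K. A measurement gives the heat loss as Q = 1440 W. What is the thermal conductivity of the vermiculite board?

ΣR = ΔT/Q = |995 − 31.7|/1440 = 0.6690 K/W
Known resistances:
  R_conv,in = 1/(hA) = 1/(80.2·5.19) = 0.002402 K/W
  R_magnesite brick = L/(kA) = 0.0458/(3.14·5.19) = 0.002810 K/W
  R_conv,out = 1/(hA) = 1/(7.52·5.19) = 0.02562 K/W
R_vermiculite board = ΣR − ΣR_known = 0.6690 − 0.03083 = 0.6382 K/W
L/(kA) = 0.6382 ⇒ k = 0.205/(0.6382·5.19) = 0.0619 W/m·K

k = 0.0619 W/m·K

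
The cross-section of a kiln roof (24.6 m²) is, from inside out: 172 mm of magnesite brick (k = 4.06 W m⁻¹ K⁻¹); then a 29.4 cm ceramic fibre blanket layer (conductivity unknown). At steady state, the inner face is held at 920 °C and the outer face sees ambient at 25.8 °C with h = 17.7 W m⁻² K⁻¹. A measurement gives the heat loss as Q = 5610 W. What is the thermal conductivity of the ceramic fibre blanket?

k = 0.0769 W/m·K

ΣR = ΔT/Q = |920 − 25.8|/5610 = 0.1594 K/W
Known resistances:
  R_magnesite brick = L/(kA) = 0.172/(4.06·24.6) = 0.001722 K/W
  R_conv,out = 1/(hA) = 1/(17.7·24.6) = 0.002297 K/W
R_ceramic fibre blanket = ΣR − ΣR_known = 0.1594 − 0.004019 = 0.1554 K/W
L/(kA) = 0.1554 ⇒ k = 0.294/(0.1554·24.6) = 0.0769 W/m·K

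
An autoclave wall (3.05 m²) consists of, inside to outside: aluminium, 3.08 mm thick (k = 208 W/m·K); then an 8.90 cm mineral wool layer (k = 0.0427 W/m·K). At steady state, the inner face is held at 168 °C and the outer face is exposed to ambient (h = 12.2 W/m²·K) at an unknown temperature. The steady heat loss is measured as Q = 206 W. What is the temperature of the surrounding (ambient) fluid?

Sum the resistances:
  R_aluminium = L/(kA) = 0.00308/(208·3.05) = 4.855×10^-6 K/W
  R_mineral wool = L/(kA) = 0.0890/(0.0427·3.05) = 0.6834 K/W
  R_conv,out = 1/(hA) = 1/(12.2·3.05) = 0.02687 K/W
ΣR = 0.7103 K/W
ΔT = Q·ΣR = 206 × 0.7103 = 146.3 K
Heat flows outward, so T_out = T_in − ΔT = 168 − 146.3 = 21.7 °C

T_out = 21.7 °C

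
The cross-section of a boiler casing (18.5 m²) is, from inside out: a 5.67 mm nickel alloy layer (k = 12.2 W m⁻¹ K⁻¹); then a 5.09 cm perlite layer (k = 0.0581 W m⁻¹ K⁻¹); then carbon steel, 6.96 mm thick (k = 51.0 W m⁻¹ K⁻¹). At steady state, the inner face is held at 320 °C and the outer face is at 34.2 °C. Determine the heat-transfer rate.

Treat each layer as a resistance in series:
  R_nickel alloy = L/(kA) = 0.00567/(12.2·18.5) = 2.512×10^-5 K/W
  R_perlite = L/(kA) = 0.0509/(0.0581·18.5) = 0.04736 K/W
  R_carbon steel = L/(kA) = 0.00696/(51.0·18.5) = 7.377×10^-6 K/W
ΣR = 2.512×10^-5 + 0.04736 + 7.377×10^-6 = 0.04739 K/W
Q = ΔT/ΣR = (320 °C − 34.2 °C)/0.04739 = 6030 W

Q = 6.03 kW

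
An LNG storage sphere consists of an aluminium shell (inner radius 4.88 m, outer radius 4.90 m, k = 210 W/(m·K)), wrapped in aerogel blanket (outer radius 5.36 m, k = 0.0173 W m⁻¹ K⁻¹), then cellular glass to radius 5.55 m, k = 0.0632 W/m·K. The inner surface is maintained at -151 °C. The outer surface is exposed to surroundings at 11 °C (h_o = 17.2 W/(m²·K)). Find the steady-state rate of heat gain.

Q = 1830 W

Resistance network (inner→outer):
  R_aluminium = (1/4.88 − 1/4.90)/(4πk) = 8.364×10^-4/(4π·210) = 3.169×10^-7 K/W
  R_aerogel blanket = (1/4.90 − 1/5.36)/(4πk) = 0.01751/(4π·0.0173) = 0.08056 K/W
  R_cellular glass = (1/5.36 − 1/5.55)/(4πk) = 0.006387/(4π·0.0632) = 0.008042 K/W
  R_conv,out = 1/(4πr²h) = 1/(4π·5.55²·17.2) = 1.502×10^-4 K/W
ΣR = 3.169×10^-7 + 0.08056 + 0.008042 + 1.502×10^-4 = 0.08875 K/W
Q = ΔT/ΣR = (-151 °C − 11 °C)/0.08875 = -1830 W
(Negative Q ⇒ heat flows inward; heat gain = 1830 W.)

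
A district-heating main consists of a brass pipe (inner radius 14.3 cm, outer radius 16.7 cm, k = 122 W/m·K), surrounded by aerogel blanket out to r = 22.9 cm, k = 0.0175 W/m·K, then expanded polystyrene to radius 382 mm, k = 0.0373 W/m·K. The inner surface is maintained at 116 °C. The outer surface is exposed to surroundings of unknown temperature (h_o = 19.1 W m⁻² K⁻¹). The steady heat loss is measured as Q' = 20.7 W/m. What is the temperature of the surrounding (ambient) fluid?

T_out = 10.9 °C

Series resistances:
  R'_brass = ln(0.167/0.143)/(2πk) = 0.1551/(2π·122) = 2.024×10^-4 m·K/W
  R'_aerogel blanket = ln(0.229/0.167)/(2πk) = 0.3157/(2π·0.0175) = 2.871 m·K/W
  R'_expanded polystyrene = ln(0.382/0.229)/(2πk) = 0.5117/(2π·0.0373) = 2.183 m·K/W
  R'_conv,out = 1/(2πr h) = 1/(2π·0.382·19.1) = 0.02181 m·K/W
ΣR = 5.077 m·K/W
ΔT = Q'·ΣR = 20.7 × 5.077 = 105.1 K
Heat flows outward, so T_out = T_in − ΔT = 116 − 105.1 = 10.9 °C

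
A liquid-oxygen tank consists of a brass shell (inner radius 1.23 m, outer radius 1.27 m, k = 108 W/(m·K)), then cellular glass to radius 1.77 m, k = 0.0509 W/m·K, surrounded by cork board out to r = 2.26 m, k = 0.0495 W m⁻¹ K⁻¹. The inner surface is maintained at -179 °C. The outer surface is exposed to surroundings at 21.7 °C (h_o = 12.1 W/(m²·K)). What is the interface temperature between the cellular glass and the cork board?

T = -51.2 °C

Treat each layer as a resistance in series:
  R_brass = (1/1.23 − 1/1.27)/(4πk) = 0.02561/(4π·108) = 1.887×10^-5 K/W
  R_cellular glass = (1/1.27 − 1/1.77)/(4πk) = 0.2224/(4π·0.0509) = 0.3477 K/W
  R_cork board = (1/1.77 − 1/2.26)/(4πk) = 0.1225/(4π·0.0495) = 0.1969 K/W
  R_conv,out = 1/(4πr²h) = 1/(4π·2.26²·12.1) = 0.001288 K/W
ΣR = 1.887×10^-5 + 0.3477 + 0.1969 + 0.001288 = 0.5459 K/W
Q = ΔT/ΣR = (-179 °C − 21.7 °C)/0.5459 = -367.6 W
From the inner boundary to the cellular glass/cork board interface, ΣR_partial = 0.3477 K/W.
T_interface = T_in − Q·ΣR_partial = -179 °C − (-367.6)(0.3477) = -51.2 °C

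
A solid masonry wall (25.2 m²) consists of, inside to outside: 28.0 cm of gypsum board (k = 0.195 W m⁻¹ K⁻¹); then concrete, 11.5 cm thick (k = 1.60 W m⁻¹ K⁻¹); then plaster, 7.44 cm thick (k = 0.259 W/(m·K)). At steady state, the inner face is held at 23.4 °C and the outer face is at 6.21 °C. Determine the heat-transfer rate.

Resistance network (inner→outer):
  R_gypsum board = L/(kA) = 0.280/(0.195·25.2) = 0.05698 K/W
  R_concrete = L/(kA) = 0.115/(1.60·25.2) = 0.002852 K/W
  R_plaster = L/(kA) = 0.0744/(0.259·25.2) = 0.01140 K/W
ΣR = 0.05698 + 0.002852 + 0.01140 = 0.07123 K/W
Q = ΔT/ΣR = (23.4 °C − 6.21 °C)/0.07123 = 241 W

Q = 241 W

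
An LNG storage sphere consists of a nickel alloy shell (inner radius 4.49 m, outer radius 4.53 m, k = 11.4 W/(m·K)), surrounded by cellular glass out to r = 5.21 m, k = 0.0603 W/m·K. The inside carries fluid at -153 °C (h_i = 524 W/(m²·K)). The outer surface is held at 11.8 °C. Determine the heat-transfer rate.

Resistance network (inner→outer):
  R_conv,in = 1/(4πr²h) = 1/(4π·4.49²·524) = 7.533×10^-6 K/W
  R_nickel alloy = (1/4.49 − 1/4.53)/(4πk) = 0.001967/(4π·11.4) = 1.373×10^-5 K/W
  R_cellular glass = (1/4.53 − 1/5.21)/(4πk) = 0.02881/(4π·0.0603) = 0.03802 K/W
ΣR = 7.533×10^-6 + 1.373×10^-5 + 0.03802 = 0.03804 K/W
Q = ΔT/ΣR = (-153 °C − 11.8 °C)/0.03804 = -4330 W
(Negative Q ⇒ heat flows inward; heat gain = 4330 W.)

Q = 4330 W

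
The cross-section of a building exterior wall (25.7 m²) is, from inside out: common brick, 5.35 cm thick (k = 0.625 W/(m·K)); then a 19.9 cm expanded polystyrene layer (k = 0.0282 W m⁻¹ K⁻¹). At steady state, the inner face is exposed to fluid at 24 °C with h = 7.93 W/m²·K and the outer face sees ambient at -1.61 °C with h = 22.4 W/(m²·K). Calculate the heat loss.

Q = 90.0 W

Resistance network (inner→outer):
  R_conv,in = 1/(hA) = 1/(7.93·25.7) = 0.004907 K/W
  R_common brick = L/(kA) = 0.0535/(0.625·25.7) = 0.003331 K/W
  R_expanded polystyrene = L/(kA) = 0.199/(0.0282·25.7) = 0.2746 K/W
  R_conv,out = 1/(hA) = 1/(22.4·25.7) = 0.001737 K/W
ΣR = 0.004907 + 0.003331 + 0.2746 + 0.001737 = 0.2846 K/W
Q = ΔT/ΣR = (24 °C − -1.61 °C)/0.2846 = 90.0 W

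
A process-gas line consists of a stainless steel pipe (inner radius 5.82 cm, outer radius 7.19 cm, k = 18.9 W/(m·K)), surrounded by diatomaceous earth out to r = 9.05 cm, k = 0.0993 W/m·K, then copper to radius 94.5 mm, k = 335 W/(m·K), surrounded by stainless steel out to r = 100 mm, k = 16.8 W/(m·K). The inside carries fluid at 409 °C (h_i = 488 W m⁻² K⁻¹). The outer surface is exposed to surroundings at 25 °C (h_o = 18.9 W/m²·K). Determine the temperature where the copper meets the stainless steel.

Series thermal resistances, inner to outer:
  R'_conv,in = 1/(2πr h) = 1/(2π·0.0582·488) = 0.005604 m·K/W
  R'_stainless steel = ln(0.0719/0.0582)/(2πk) = 0.2114/(2π·18.9) = 0.001780 m·K/W
  R'_diatomaceous earth = ln(0.0905/0.0719)/(2πk) = 0.2301/(2π·0.0993) = 0.3688 m·K/W
  R'_copper = ln(0.0945/0.0905)/(2πk) = 0.04325/(2π·335) = 2.055×10^-5 m·K/W
  R'_stainless steel = ln(0.100/0.0945)/(2πk) = 0.05657/(2π·16.8) = 5.359×10^-4 m·K/W
  R'_conv,out = 1/(2πr h) = 1/(2π·0.100·18.9) = 0.08421 m·K/W
ΣR = 0.005604 + 0.001780 + 0.3688 + 2.055×10^-5 + 5.359×10^-4 + 0.08421 = 0.4610 m·K/W
Q' = ΔT/ΣR = (409 °C − 25 °C)/0.4610 = 833.0 W/m
From the inner boundary to the copper/stainless steel interface, ΣR_partial = 0.3762 m·K/W.
T_interface = T_in − Q'·ΣR_partial = 409 °C − (833.0)(0.3762) = 95.6 °C

T = 95.6 °C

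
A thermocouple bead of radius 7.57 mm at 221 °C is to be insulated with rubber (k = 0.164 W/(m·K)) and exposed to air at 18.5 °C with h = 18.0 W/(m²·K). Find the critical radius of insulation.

For a sphere, r_cr = 2k_ins/h = 2·0.164/18.0 = 0.0182 m = 1.82 cm

r_cr = 1.82 cm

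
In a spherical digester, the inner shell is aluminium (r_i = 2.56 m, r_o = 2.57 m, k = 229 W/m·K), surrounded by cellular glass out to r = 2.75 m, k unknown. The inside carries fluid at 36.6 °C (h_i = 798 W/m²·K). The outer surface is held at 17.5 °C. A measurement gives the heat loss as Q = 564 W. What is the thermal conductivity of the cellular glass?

k = 0.0599 W/m·K

ΣR = ΔT/Q = |36.6 − 17.5|/564 = 0.03387 K/W
Known resistances:
  R_conv,in = 1/(4πr²h) = 1/(4π·2.56²·798) = 1.522×10^-5 K/W
  R_aluminium = (1/2.56 − 1/2.57)/(4πk) = 0.001520/(4π·229) = 5.282×10^-7 K/W
R_cellular glass = ΣR − ΣR_known = 0.03387 − 1.575×10^-5 = 0.03385 K/W
(1/r₁−1/r₂)/(4πk) = 0.03385 ⇒ k = 0.02547/(4π·0.03385) = 0.0599 W/m·K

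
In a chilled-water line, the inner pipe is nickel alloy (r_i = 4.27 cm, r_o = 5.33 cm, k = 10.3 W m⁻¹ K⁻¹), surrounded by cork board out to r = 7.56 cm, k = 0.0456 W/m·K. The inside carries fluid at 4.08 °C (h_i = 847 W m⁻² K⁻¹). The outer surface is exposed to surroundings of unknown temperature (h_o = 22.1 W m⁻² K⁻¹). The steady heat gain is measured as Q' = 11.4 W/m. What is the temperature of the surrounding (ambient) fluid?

Series resistances:
  R'_conv,in = 1/(2πr h) = 1/(2π·0.0427·847) = 0.004401 m·K/W
  R'_nickel alloy = ln(0.0533/0.0427)/(2πk) = 0.2217/(2π·10.3) = 0.003426 m·K/W
  R'_cork board = ln(0.0756/0.0533)/(2πk) = 0.3495/(2π·0.0456) = 1.220 m·K/W
  R'_conv,out = 1/(2πr h) = 1/(2π·0.0756·22.1) = 0.09526 m·K/W
ΣR = 1.323 m·K/W
ΔT = Q'·ΣR = 11.4 × 1.323 = 15.08 K
Heat flows inward, so T_out = T_in + ΔT = 4.08 + 15.08 = 19.2 °C

T_out = 19.2 °C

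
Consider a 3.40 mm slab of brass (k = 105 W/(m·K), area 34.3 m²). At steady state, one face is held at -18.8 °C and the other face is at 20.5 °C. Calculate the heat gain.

Q = 4.16×10^7 W

Q = kA·ΔT/L = 105 × 34.3 × |-18.8 °C − 20.5 °C| / 0.00340 = 4.16×10^7 W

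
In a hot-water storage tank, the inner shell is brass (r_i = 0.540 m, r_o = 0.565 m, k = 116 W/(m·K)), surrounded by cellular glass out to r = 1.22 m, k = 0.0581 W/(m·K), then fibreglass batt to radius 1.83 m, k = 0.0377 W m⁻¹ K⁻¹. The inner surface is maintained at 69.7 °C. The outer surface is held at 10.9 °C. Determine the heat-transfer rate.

Q = 31.3 W

Series thermal resistances, inner to outer:
  R_brass = (1/0.540 − 1/0.565)/(4πk) = 0.08194/(4π·116) = 5.621×10^-5 K/W
  R_cellular glass = (1/0.565 − 1/1.22)/(4πk) = 0.9502/(4π·0.0581) = 1.302 K/W
  R_fibreglass batt = (1/1.22 − 1/1.83)/(4πk) = 0.2732/(4π·0.0377) = 0.5767 K/W
ΣR = 5.621×10^-5 + 1.302 + 0.5767 = 1.879 K/W
Q = ΔT/ΣR = (69.7 °C − 10.9 °C)/1.879 = 31.3 W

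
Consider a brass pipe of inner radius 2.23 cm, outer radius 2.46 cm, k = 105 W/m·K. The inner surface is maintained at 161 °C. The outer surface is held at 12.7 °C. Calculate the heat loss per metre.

Q' = 2πk·ΔT/ln(r₂/r₁) = 2π × 105 × 148.3 / ln(0.0246/0.0223) = 9.97×10^5 W/m

Q' = 997 kW/m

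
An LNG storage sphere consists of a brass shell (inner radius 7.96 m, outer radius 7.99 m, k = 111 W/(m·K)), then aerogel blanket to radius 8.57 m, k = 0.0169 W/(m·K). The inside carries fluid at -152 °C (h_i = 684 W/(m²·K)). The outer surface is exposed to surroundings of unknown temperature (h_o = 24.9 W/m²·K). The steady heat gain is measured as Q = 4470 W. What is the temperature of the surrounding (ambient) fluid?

Sum the resistances:
  R_conv,in = 1/(4πr²h) = 1/(4π·7.96²·684) = 1.836×10^-6 K/W
  R_brass = (1/7.96 − 1/7.99)/(4πk) = 4.717×10^-4/(4π·111) = 3.382×10^-7 K/W
  R_aerogel blanket = (1/7.99 − 1/8.57)/(4πk) = 0.008470/(4π·0.0169) = 0.03988 K/W
  R_conv,out = 1/(4πr²h) = 1/(4π·8.57²·24.9) = 4.351×10^-5 K/W
ΣR = 0.03993 K/W
ΔT = Q·ΣR = 4470 × 0.03993 = 178.5 K
Heat flows inward, so T_out = T_in + ΔT = -152 + 178.5 = 26.5 °C

T_out = 26.5 °C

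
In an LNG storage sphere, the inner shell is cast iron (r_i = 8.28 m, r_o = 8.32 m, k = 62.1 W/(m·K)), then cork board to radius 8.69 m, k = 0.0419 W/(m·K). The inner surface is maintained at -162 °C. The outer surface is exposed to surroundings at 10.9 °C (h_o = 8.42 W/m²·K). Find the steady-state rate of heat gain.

Q = 17.6 kW

Treat each layer as a resistance in series:
  R_cast iron = (1/8.28 − 1/8.32)/(4πk) = 5.806×10^-4/(4π·62.1) = 7.441×10^-7 K/W
  R_cork board = (1/8.32 − 1/8.69)/(4πk) = 0.005118/(4π·0.0419) = 0.009719 K/W
  R_conv,out = 1/(4πr²h) = 1/(4π·8.69²·8.42) = 1.252×10^-4 K/W
ΣR = 7.441×10^-7 + 0.009719 + 1.252×10^-4 = 0.009845 K/W
Q = ΔT/ΣR = (-162 °C − 10.9 °C)/0.009845 = -17600 W
(Negative Q ⇒ heat flows inward; heat gain = 17600 W.)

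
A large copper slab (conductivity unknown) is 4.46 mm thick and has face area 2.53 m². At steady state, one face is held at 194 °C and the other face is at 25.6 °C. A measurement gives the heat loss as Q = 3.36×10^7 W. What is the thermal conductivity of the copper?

ΣR = ΔT/Q = |194 − 25.6|/3.36×10^7 = 5.012×10^-6 K/W
L/(kA) = 5.012×10^-6 ⇒ k = 0.00446/(5.012×10^-6·2.53) = 352 W/m·K

k = 352 W/m·K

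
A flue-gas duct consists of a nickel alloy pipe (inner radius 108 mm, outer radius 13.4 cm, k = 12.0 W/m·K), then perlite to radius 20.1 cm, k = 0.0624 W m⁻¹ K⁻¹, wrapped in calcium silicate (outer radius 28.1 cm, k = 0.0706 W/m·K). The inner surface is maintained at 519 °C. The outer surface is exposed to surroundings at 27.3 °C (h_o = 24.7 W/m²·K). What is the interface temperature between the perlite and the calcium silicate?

T = 238 °C

Resistance network (inner→outer):
  R'_nickel alloy = ln(0.134/0.108)/(2πk) = 0.2157/(2π·12.0) = 0.002861 m·K/W
  R'_perlite = ln(0.201/0.134)/(2πk) = 0.4055/(2π·0.0624) = 1.034 m·K/W
  R'_calcium silicate = ln(0.281/0.201)/(2πk) = 0.3350/(2π·0.0706) = 0.7553 m·K/W
  R'_conv,out = 1/(2πr h) = 1/(2π·0.281·24.7) = 0.02293 m·K/W
ΣR = 0.002861 + 1.034 + 0.7553 + 0.02293 = 1.815 m·K/W
Q' = ΔT/ΣR = (519 °C − 27.3 °C)/1.815 = 270.9 W/m
From the inner boundary to the perlite/calcium silicate interface, ΣR_partial = 1.037 m·K/W.
T_interface = T_in − Q'·ΣR_partial = 519 °C − (270.9)(1.037) = 238 °C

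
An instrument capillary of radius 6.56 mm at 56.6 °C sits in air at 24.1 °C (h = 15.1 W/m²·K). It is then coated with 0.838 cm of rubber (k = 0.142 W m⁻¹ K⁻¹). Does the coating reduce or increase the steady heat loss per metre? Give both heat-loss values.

reduces: 20.2 → 20.0 W/m

Critical radius for a cylinder: r_cr = k/h = 0.00940 m = 0.940 cm.
Outer radius after coating: r₂ = 0.00656 + 0.00838 = 0.01494 m.
r₁ < r_cr < r₂: heat loss rises to a maximum at r_cr then falls. Whether the coating helps depends on whether Q(r₂) has dropped back below Q(r₁).
Bare: R = 1/(2πr₁h) = 1.607 m·K/W; Q = 32.5/1.607 = 20.2 W/m.
Coated: R = R_cond + R_conv = 1.628 m·K/W; Q = 32.5/1.628 = 20.0 W/m.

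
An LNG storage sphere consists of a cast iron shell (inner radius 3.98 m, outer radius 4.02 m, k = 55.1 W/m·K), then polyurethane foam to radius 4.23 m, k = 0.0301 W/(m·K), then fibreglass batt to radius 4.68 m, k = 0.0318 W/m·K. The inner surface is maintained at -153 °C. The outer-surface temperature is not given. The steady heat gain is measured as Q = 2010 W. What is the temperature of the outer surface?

T_out = 27.0 °C

Sum the resistances:
  R_cast iron = (1/3.98 − 1/4.02)/(4πk) = 0.002500/(4π·55.1) = 3.611×10^-6 K/W
  R_polyurethane foam = (1/4.02 − 1/4.23)/(4πk) = 0.01235/(4π·0.0301) = 0.03265 K/W
  R_fibreglass batt = (1/4.23 − 1/4.68)/(4πk) = 0.02273/(4π·0.0318) = 0.05688 K/W
ΣR = 0.08954 K/W
ΔT = Q·ΣR = 2010 × 0.08954 = 180.0 K
Heat flows inward, so T_out = T_in + ΔT = -153 + 180.0 = 27.0 °C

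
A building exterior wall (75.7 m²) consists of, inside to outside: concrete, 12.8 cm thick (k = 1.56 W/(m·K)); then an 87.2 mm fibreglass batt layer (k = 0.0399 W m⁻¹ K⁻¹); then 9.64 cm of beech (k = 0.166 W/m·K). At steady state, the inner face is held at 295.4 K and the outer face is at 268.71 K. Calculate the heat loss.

Treat each layer as a resistance in series:
  R_concrete = L/(kA) = 0.128/(1.56·75.7) = 0.001084 K/W
  R_fibreglass batt = L/(kA) = 0.0872/(0.0399·75.7) = 0.02887 K/W
  R_beech = L/(kA) = 0.0964/(0.166·75.7) = 0.007671 K/W
ΣR = 0.001084 + 0.02887 + 0.007671 = 0.03762 K/W
Q = ΔT/ΣR = (295.4 K − 268.71 K)/0.03762 = 709 W

Q = 709 W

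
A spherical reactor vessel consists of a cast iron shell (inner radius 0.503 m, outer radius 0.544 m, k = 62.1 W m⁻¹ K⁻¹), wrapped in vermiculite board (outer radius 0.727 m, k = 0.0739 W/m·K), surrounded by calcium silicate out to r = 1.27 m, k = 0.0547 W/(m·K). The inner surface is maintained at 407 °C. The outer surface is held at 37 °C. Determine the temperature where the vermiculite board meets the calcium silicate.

Treat each layer as a resistance in series:
  R_cast iron = (1/0.503 − 1/0.544)/(4πk) = 0.1498/(4π·62.1) = 1.920×10^-4 K/W
  R_vermiculite board = (1/0.544 − 1/0.727)/(4πk) = 0.4627/(4π·0.0739) = 0.4983 K/W
  R_calcium silicate = (1/0.727 − 1/1.27)/(4πk) = 0.5881/(4π·0.0547) = 0.8556 K/W
ΣR = 1.920×10^-4 + 0.4983 + 0.8556 = 1.354 K/W
Q = ΔT/ΣR = (407 °C − 37 °C)/1.354 = 273.3 W
From the inner boundary to the vermiculite board/calcium silicate interface, ΣR_partial = 0.4985 K/W.
T_interface = T_in − Q·ΣR_partial = 407 °C − (273.3)(0.4985) = 271 °C

T = 271 °C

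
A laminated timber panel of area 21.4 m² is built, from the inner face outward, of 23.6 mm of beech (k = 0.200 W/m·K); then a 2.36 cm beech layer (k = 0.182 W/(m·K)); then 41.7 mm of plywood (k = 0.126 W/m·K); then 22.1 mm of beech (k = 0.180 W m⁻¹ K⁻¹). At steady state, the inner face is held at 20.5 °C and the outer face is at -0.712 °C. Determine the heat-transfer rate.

Q = 647 W

Resistance network (inner→outer):
  R_beech = L/(kA) = 0.0236/(0.200·21.4) = 0.005514 K/W
  R_beech = L/(kA) = 0.0236/(0.182·21.4) = 0.006059 K/W
  R_plywood = L/(kA) = 0.0417/(0.126·21.4) = 0.01547 K/W
  R_beech = L/(kA) = 0.0221/(0.180·21.4) = 0.005737 K/W
ΣR = 0.005514 + 0.006059 + 0.01547 + 0.005737 = 0.03278 K/W
Q = ΔT/ΣR = (20.5 °C − -0.712 °C)/0.03278 = 647 W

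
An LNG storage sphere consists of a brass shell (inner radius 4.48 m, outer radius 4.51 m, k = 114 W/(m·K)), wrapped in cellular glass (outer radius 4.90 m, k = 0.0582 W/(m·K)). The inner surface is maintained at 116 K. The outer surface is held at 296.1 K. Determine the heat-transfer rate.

Q = 7460 W

Resistance network (inner→outer):
  R_brass = (1/4.48 − 1/4.51)/(4πk) = 0.001485/(4π·114) = 1.036×10^-6 K/W
  R_cellular glass = (1/4.51 − 1/4.90)/(4πk) = 0.01765/(4π·0.0582) = 0.02413 K/W
ΣR = 1.036×10^-6 + 0.02413 = 0.02413 K/W
Q = ΔT/ΣR = (116 K − 296.1 K)/0.02413 = -7460 W
(Negative Q ⇒ heat flows inward; heat gain = 7460 W.)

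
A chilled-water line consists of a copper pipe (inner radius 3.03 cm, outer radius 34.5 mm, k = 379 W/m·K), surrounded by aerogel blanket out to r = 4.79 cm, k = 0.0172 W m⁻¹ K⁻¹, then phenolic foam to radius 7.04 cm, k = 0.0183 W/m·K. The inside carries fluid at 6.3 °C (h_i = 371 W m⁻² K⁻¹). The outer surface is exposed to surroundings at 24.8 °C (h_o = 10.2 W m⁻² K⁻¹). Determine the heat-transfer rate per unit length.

Q' = 2.79 W/m

Resistance network (inner→outer):
  R'_conv,in = 1/(2πr h) = 1/(2π·0.0303·371) = 0.01416 m·K/W
  R'_copper = ln(0.0345/0.0303)/(2πk) = 0.1298/(2π·379) = 5.451×10^-5 m·K/W
  R'_aerogel blanket = ln(0.0479/0.0345)/(2πk) = 0.3282/(2π·0.0172) = 3.036 m·K/W
  R'_phenolic foam = ln(0.0704/0.0479)/(2πk) = 0.3851/(2π·0.0183) = 3.349 m·K/W
  R'_conv,out = 1/(2πr h) = 1/(2π·0.0704·10.2) = 0.2216 m·K/W
ΣR = 0.01416 + 5.451×10^-5 + 3.036 + 3.349 + 0.2216 = 6.621 m·K/W
Q' = ΔT/ΣR = (6.3 °C − 24.8 °C)/6.621 = -2.79 W/m
(Negative Q' ⇒ heat flows inward; heat gain = 2.79 W/m.)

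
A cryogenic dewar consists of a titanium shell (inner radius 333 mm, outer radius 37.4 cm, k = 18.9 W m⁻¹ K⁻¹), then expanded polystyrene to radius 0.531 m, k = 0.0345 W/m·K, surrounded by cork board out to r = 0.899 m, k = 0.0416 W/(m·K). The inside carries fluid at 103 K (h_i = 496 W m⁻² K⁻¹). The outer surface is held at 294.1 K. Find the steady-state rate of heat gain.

Treat each layer as a resistance in series:
  R_conv,in = 1/(4πr²h) = 1/(4π·0.333²·496) = 0.001447 K/W
  R_titanium = (1/0.333 − 1/0.374)/(4πk) = 0.3292/(4π·18.9) = 0.001386 K/W
  R_expanded polystyrene = (1/0.374 − 1/0.531)/(4πk) = 0.7906/(4π·0.0345) = 1.823 K/W
  R_cork board = (1/0.531 − 1/0.899)/(4πk) = 0.7709/(4π·0.0416) = 1.475 K/W
ΣR = 0.001447 + 0.001386 + 1.823 + 1.475 = 3.301 K/W
Q = ΔT/ΣR = (103 K − 294.1 K)/3.301 = -57.9 W
(Negative Q ⇒ heat flows inward; heat gain = 57.9 W.)

Q = 57.9 W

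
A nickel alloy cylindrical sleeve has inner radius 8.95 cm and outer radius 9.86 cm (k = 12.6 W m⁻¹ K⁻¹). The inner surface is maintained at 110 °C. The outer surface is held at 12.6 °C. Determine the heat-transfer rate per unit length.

Q' = 79.6 kW/m

Q' = 2πk·ΔT/ln(r₂/r₁) = 2π × 12.6 × 97.4 / ln(0.0986/0.0895) = 79600 W/m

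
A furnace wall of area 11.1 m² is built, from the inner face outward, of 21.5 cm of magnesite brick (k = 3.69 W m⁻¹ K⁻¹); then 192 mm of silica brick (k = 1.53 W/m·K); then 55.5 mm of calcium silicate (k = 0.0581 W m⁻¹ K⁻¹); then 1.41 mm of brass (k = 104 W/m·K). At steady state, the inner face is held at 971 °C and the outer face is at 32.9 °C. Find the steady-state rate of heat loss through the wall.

Series thermal resistances, inner to outer:
  R_magnesite brick = L/(kA) = 0.215/(3.69·11.1) = 0.005249 K/W
  R_silica brick = L/(kA) = 0.192/(1.53·11.1) = 0.01131 K/W
  R_calcium silicate = L/(kA) = 0.0555/(0.0581·11.1) = 0.08606 K/W
  R_brass = L/(kA) = 0.00141/(104·11.1) = 1.221×10^-6 K/W
ΣR = 0.005249 + 0.01131 + 0.08606 + 1.221×10^-6 = 0.1026 K/W
Q = ΔT/ΣR = (971 °C − 32.9 °C)/0.1026 = 9140 W

Q = 9.14 kW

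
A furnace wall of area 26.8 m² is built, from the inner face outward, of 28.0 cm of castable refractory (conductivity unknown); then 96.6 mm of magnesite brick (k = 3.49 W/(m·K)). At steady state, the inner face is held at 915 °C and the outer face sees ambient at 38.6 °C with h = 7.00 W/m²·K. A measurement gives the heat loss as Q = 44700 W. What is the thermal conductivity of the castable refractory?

ΣR = ΔT/Q = |915 − 38.6|/44700 = 0.01961 K/W
Known resistances:
  R_magnesite brick = L/(kA) = 0.0966/(3.49·26.8) = 0.001033 K/W
  R_conv,out = 1/(hA) = 1/(7.00·26.8) = 0.005330 K/W
R_castable refractory = ΣR − ΣR_known = 0.01961 − 0.006363 = 0.01325 K/W
L/(kA) = 0.01325 ⇒ k = 0.280/(0.01325·26.8) = 0.789 W/m·K

k = 0.789 W/m·K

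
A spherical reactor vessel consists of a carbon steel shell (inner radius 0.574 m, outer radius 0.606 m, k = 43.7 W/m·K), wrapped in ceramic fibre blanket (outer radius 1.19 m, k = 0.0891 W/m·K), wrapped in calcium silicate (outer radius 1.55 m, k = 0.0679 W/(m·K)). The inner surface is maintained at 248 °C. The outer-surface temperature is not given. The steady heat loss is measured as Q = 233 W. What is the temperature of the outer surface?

T_out = 26.1 °C

Series resistances:
  R_carbon steel = (1/0.574 − 1/0.606)/(4πk) = 0.09200/(4π·43.7) = 1.675×10^-4 K/W
  R_ceramic fibre blanket = (1/0.606 − 1/1.19)/(4πk) = 0.8098/(4π·0.0891) = 0.7233 K/W
  R_calcium silicate = (1/1.19 − 1/1.55)/(4πk) = 0.1952/(4π·0.0679) = 0.2287 K/W
ΣR = 0.9522 K/W
ΔT = Q·ΣR = 233 × 0.9522 = 221.9 K
Heat flows outward, so T_out = T_in − ΔT = 248 − 221.9 = 26.1 °C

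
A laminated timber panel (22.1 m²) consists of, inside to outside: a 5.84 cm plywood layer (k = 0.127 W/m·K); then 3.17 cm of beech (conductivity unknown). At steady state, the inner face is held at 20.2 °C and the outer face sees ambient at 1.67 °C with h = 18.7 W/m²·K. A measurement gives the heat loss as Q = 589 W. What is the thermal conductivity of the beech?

k = 0.174 W/m·K

ΣR = ΔT/Q = |20.2 − 1.67|/589 = 0.03146 K/W
Known resistances:
  R_plywood = L/(kA) = 0.0584/(0.127·22.1) = 0.02081 K/W
  R_conv,out = 1/(hA) = 1/(18.7·22.1) = 0.002420 K/W
R_beech = ΣR − ΣR_known = 0.03146 − 0.02323 = 0.008230 K/W
L/(kA) = 0.008230 ⇒ k = 0.0317/(0.008230·22.1) = 0.174 W/m·K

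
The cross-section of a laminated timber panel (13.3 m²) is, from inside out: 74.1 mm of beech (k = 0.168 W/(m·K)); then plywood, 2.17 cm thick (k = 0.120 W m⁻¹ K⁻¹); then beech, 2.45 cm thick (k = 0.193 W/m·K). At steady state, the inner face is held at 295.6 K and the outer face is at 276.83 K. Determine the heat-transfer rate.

Q = 333 W

Treat each layer as a resistance in series:
  R_beech = L/(kA) = 0.0741/(0.168·13.3) = 0.03316 K/W
  R_plywood = L/(kA) = 0.0217/(0.120·13.3) = 0.01360 K/W
  R_beech = L/(kA) = 0.0245/(0.193·13.3) = 0.009545 K/W
ΣR = 0.03316 + 0.01360 + 0.009545 = 0.05631 K/W
Q = ΔT/ΣR = (295.6 K − 276.83 K)/0.05631 = 333 W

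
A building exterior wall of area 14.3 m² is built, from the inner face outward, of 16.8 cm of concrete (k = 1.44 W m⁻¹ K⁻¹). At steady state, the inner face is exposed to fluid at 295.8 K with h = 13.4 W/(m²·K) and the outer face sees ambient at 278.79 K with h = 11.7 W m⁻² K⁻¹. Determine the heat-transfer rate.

Q = 879 W

Treat each layer as a resistance in series:
  R_conv,in = 1/(hA) = 1/(13.4·14.3) = 0.005219 K/W
  R_concrete = L/(kA) = 0.168/(1.44·14.3) = 0.008159 K/W
  R_conv,out = 1/(hA) = 1/(11.7·14.3) = 0.005977 K/W
ΣR = 0.005219 + 0.008159 + 0.005977 = 0.01935 K/W
Q = ΔT/ΣR = (295.8 K − 278.79 K)/0.01935 = 879 W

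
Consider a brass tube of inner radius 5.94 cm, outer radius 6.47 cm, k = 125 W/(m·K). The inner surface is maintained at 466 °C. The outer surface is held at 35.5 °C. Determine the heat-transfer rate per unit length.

Q' = 3.96×10^6 W/m

Q' = 2πk·ΔT/ln(r₂/r₁) = 2π × 125 × 430.5 / ln(0.0647/0.0594) = 3.96×10^6 W/m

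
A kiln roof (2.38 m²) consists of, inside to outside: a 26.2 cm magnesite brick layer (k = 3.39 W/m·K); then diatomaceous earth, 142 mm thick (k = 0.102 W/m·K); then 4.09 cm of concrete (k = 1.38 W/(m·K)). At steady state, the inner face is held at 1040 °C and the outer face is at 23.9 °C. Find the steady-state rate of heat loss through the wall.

Q = 1610 W

Series thermal resistances, inner to outer:
  R_magnesite brick = L/(kA) = 0.262/(3.39·2.38) = 0.03247 K/W
  R_diatomaceous earth = L/(kA) = 0.142/(0.102·2.38) = 0.5849 K/W
  R_concrete = L/(kA) = 0.0409/(1.38·2.38) = 0.01245 K/W
ΣR = 0.03247 + 0.5849 + 0.01245 = 0.6298 K/W
Q = ΔT/ΣR = (1040 °C − 23.9 °C)/0.6298 = 1610 W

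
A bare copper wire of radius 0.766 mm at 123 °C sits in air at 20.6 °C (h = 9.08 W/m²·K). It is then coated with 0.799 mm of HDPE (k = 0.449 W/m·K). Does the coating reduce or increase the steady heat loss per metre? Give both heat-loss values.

increases: 4.48 → 8.94 W/m

Critical radius for a cylinder: r_cr = k/h = 0.0494 m = 4.94 cm.
Outer radius after coating: r₂ = 7.66×10^-4 + 7.99×10^-4 = 0.001565 m.
Since r₁ < r_cr and r₂ ≤ r_cr, the coating moves toward the maximum at r_cr — heat loss rises.
Bare: R = 1/(2πr₁h) = 22.88 m·K/W; Q = 102.4/22.88 = 4.48 W/m.
Coated: R = R_cond + R_conv = 11.45 m·K/W; Q = 102.4/11.45 = 8.94 W/m.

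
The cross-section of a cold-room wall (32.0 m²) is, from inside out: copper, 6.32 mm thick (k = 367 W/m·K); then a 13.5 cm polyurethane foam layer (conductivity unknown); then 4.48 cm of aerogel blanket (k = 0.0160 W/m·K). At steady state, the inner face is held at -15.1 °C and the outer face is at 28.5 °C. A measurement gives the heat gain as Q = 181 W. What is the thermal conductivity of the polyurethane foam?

ΣR = ΔT/Q = |-15.1 − 28.5|/181 = 0.2409 K/W
Known resistances:
  R_copper = L/(kA) = 0.00632/(367·32.0) = 5.381×10^-7 K/W
  R_aerogel blanket = L/(kA) = 0.0448/(0.0160·32.0) = 0.08750 K/W
R_polyurethane foam = ΣR − ΣR_known = 0.2409 − 0.08750 = 0.1534 K/W
L/(kA) = 0.1534 ⇒ k = 0.135/(0.1534·32.0) = 0.0275 W/m·K

k = 0.0275 W/m·K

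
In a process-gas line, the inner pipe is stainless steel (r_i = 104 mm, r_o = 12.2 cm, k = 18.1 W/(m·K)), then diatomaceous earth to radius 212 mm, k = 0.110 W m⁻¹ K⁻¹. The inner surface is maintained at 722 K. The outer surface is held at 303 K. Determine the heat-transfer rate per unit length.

Series thermal resistances, inner to outer:
  R'_stainless steel = ln(0.122/0.104)/(2πk) = 0.1596/(2π·18.1) = 0.001404 m·K/W
  R'_diatomaceous earth = ln(0.212/0.122)/(2πk) = 0.5526/(2π·0.110) = 0.7995 m·K/W
ΣR = 0.001404 + 0.7995 = 0.8009 m·K/W
Q' = ΔT/ΣR = (722 K − 303 K)/0.8009 = 523 W/m

Q' = 523 W/m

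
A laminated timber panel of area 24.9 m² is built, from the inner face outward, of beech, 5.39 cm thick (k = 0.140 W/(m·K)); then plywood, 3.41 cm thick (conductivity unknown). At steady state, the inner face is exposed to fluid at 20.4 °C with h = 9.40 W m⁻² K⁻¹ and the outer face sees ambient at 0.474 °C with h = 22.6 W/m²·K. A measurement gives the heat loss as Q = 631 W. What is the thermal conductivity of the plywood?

ΣR = ΔT/Q = |20.4 − 0.474|/631 = 0.03158 K/W
Known resistances:
  R_conv,in = 1/(hA) = 1/(9.40·24.9) = 0.004272 K/W
  R_beech = L/(kA) = 0.0539/(0.140·24.9) = 0.01546 K/W
  R_conv,out = 1/(hA) = 1/(22.6·24.9) = 0.001777 K/W
R_plywood = ΣR − ΣR_known = 0.03158 − 0.02151 = 0.01007 K/W
L/(kA) = 0.01007 ⇒ k = 0.0341/(0.01007·24.9) = 0.136 W/m·K

k = 0.136 W/m·K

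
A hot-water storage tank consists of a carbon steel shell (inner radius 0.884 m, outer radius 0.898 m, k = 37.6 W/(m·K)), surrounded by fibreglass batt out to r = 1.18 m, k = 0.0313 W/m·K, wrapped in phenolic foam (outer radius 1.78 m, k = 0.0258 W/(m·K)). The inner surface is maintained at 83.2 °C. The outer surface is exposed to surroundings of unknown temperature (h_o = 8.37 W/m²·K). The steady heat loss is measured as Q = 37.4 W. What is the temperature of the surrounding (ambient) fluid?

T_out = 24.8 °C

Sum the resistances:
  R_carbon steel = (1/0.884 − 1/0.898)/(4πk) = 0.01764/(4π·37.6) = 3.733×10^-5 K/W
  R_fibreglass batt = (1/0.898 − 1/1.18)/(4πk) = 0.2661/(4π·0.0313) = 0.6766 K/W
  R_phenolic foam = (1/1.18 − 1/1.78)/(4πk) = 0.2857/(4π·0.0258) = 0.8811 K/W
  R_conv,out = 1/(4πr²h) = 1/(4π·1.78²·8.37) = 0.003001 K/W
ΣR = 1.561 K/W
ΔT = Q·ΣR = 37.4 × 1.561 = 58.38 K
Heat flows outward, so T_out = T_in − ΔT = 83.2 − 58.38 = 24.8 °C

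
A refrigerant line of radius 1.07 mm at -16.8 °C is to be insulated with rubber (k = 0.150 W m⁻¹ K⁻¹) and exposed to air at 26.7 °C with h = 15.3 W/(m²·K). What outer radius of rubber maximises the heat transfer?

For a cylinder, r_cr = k_ins/h = 0.150/15.3 = 0.00980 m = 0.980 cm

r_cr = 0.980 cm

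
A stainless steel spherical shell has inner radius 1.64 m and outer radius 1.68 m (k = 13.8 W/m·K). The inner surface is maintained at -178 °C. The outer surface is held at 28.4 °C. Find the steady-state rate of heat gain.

Q = 4πk·ΔT/(1/r₁ − 1/r₂) = 4π × 13.8 × 206.4 / (1/1.64 − 1/1.68) = 2.47×10^6 W

Q = 2470 kW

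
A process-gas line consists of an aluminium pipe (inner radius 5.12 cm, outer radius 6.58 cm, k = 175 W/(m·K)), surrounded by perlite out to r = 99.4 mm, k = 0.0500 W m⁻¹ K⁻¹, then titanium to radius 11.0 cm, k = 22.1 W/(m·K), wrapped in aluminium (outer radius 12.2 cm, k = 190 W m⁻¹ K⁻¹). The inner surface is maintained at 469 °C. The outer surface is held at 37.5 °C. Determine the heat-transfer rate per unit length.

Resistance network (inner→outer):
  R'_aluminium = ln(0.0658/0.0512)/(2πk) = 0.2509/(2π·175) = 2.282×10^-4 m·K/W
  R'_perlite = ln(0.0994/0.0658)/(2πk) = 0.4125/(2π·0.0500) = 1.313 m·K/W
  R'_titanium = ln(0.110/0.0994)/(2πk) = 0.1013/(2π·22.1) = 7.297×10^-4 m·K/W
  R'_aluminium = ln(0.122/0.110)/(2πk) = 0.1035/(2π·190) = 8.673×10^-5 m·K/W
ΣR = 2.282×10^-4 + 1.313 + 7.297×10^-4 + 8.673×10^-5 = 1.314 m·K/W
Q' = ΔT/ΣR = (469 °C − 37.5 °C)/1.314 = 328 W/m

Q' = 328 W/m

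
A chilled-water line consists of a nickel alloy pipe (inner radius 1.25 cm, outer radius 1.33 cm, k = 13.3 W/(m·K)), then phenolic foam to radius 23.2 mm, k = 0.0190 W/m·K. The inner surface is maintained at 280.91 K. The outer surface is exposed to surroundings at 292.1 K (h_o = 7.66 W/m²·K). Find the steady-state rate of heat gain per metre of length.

Resistance network (inner→outer):
  R'_nickel alloy = ln(0.0133/0.0125)/(2πk) = 0.06204/(2π·13.3) = 7.423×10^-4 m·K/W
  R'_phenolic foam = ln(0.0232/0.0133)/(2πk) = 0.5564/(2π·0.0190) = 4.661 m·K/W
  R'_conv,out = 1/(2πr h) = 1/(2π·0.0232·7.66) = 0.8956 m·K/W
ΣR = 7.423×10^-4 + 4.661 + 0.8956 = 5.557 m·K/W
Q' = ΔT/ΣR = (280.91 K − 292.1 K)/5.557 = -2.01 W/m
(Negative Q' ⇒ heat flows inward; heat gain = 2.01 W/m.)

Q' = 2.01 W/m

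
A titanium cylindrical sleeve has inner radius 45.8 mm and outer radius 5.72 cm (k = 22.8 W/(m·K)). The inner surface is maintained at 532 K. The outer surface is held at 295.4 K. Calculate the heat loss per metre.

Q' = 152 kW/m

Q' = 2πk·ΔT/ln(r₂/r₁) = 2π × 22.8 × 236.6 / ln(0.0572/0.0458) = 1.52×10^5 W/m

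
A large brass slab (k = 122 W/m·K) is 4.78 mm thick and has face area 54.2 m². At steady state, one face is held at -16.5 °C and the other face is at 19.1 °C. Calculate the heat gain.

Q = kA·ΔT/L = 122 × 54.2 × |-16.5 °C − 19.1 °C| / 0.00478 = 4.92×10^7 W

Q = 49200 kW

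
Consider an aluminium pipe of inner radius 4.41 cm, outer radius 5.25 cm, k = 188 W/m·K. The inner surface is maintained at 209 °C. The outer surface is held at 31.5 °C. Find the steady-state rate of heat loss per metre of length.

Q' = 1.20×10^6 W/m

Q' = 2πk·ΔT/ln(r₂/r₁) = 2π × 188 × 177.5 / ln(0.0525/0.0441) = 1.20×10^6 W/m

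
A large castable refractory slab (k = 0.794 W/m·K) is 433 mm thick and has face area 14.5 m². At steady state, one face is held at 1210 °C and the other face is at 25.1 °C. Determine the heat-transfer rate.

Q = 31500 W

Q = kA·ΔT/L = 0.794 × 14.5 × |1210 °C − 25.1 °C| / 0.433 = 31500 W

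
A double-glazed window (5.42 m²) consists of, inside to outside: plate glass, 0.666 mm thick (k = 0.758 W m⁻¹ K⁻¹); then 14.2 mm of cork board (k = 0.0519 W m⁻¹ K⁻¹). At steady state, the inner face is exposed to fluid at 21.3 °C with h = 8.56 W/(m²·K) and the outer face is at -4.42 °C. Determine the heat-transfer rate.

Treat each layer as a resistance in series:
  R_conv,in = 1/(hA) = 1/(8.56·5.42) = 0.02155 K/W
  R_plate glass = L/(kA) = 6.66×10^-4/(0.758·5.42) = 1.621×10^-4 K/W
  R_cork board = L/(kA) = 0.0142/(0.0519·5.42) = 0.05048 K/W
ΣR = 0.02155 + 1.621×10^-4 + 0.05048 = 0.07219 K/W
Q = ΔT/ΣR = (21.3 °C − -4.42 °C)/0.07219 = 356 W

Q = 356 W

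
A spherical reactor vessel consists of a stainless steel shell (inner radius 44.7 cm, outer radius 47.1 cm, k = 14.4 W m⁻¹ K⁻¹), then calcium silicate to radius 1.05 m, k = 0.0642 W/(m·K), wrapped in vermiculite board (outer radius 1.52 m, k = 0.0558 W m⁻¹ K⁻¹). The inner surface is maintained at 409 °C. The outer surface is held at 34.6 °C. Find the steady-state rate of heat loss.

Q = 200 W

Treat each layer as a resistance in series:
  R_stainless steel = (1/0.447 − 1/0.471)/(4πk) = 0.1140/(4π·14.4) = 6.300×10^-4 K/W
  R_calcium silicate = (1/0.471 − 1/1.05)/(4πk) = 1.171/(4π·0.0642) = 1.451 K/W
  R_vermiculite board = (1/1.05 − 1/1.52)/(4πk) = 0.2945/(4π·0.0558) = 0.4200 K/W
ΣR = 6.300×10^-4 + 1.451 + 0.4200 = 1.872 K/W
Q = ΔT/ΣR = (409 °C − 34.6 °C)/1.872 = 200 W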